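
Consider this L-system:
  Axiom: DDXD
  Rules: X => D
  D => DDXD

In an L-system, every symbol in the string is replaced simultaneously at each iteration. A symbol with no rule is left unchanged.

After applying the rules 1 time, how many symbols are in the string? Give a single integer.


Step 0: length = 4
Step 1: length = 13

Answer: 13


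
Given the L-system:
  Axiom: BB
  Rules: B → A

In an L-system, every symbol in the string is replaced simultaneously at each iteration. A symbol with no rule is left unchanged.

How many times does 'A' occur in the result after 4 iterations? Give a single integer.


Step 0: BB  (0 'A')
Step 1: AA  (2 'A')
Step 2: AA  (2 'A')
Step 3: AA  (2 'A')
Step 4: AA  (2 'A')

Answer: 2


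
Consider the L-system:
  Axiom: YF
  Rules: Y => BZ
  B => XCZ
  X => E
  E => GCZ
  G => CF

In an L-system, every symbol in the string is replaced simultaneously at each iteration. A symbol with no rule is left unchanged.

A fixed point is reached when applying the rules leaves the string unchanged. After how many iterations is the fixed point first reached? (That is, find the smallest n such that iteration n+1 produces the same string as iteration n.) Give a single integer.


Answer: 5

Derivation:
Step 0: YF
Step 1: BZF
Step 2: XCZZF
Step 3: ECZZF
Step 4: GCZCZZF
Step 5: CFCZCZZF
Step 6: CFCZCZZF  (unchanged — fixed point at step 5)


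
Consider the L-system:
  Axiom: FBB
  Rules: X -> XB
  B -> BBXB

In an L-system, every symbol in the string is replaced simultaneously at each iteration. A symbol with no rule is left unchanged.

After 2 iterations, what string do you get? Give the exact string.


Step 0: FBB
Step 1: FBBXBBBXB
Step 2: FBBXBBBXBXBBBXBBBXBBBXBXBBBXB

Answer: FBBXBBBXBXBBBXBBBXBBBXBXBBBXB


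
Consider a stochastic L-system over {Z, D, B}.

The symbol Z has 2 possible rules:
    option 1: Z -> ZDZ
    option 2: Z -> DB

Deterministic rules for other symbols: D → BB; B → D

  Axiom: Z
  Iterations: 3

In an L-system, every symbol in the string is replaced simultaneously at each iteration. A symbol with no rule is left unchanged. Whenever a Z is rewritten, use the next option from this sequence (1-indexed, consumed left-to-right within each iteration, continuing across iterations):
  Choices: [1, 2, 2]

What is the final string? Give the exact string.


Answer: BBDDDBBD

Derivation:
Step 0: Z
Step 1: ZDZ  (used choices [1])
Step 2: DBBBDB  (used choices [2, 2])
Step 3: BBDDDBBD  (used choices [])


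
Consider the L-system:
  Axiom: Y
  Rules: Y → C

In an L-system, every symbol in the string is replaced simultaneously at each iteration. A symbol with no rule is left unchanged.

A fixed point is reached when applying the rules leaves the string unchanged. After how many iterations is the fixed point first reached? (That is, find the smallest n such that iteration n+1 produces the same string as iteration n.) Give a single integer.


Step 0: Y
Step 1: C
Step 2: C  (unchanged — fixed point at step 1)

Answer: 1


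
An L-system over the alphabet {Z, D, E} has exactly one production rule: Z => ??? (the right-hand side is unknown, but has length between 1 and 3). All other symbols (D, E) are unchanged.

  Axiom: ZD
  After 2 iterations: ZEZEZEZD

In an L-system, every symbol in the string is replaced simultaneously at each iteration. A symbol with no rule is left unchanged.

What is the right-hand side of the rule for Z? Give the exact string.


Trying Z => ZEZ:
  Step 0: ZD
  Step 1: ZEZD
  Step 2: ZEZEZEZD
Matches the given result.

Answer: ZEZ


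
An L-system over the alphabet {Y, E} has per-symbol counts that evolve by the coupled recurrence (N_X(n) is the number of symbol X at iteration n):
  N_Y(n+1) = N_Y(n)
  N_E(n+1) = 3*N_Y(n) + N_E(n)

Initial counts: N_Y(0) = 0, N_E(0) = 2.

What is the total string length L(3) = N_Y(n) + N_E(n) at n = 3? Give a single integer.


Answer: 2

Derivation:
Step 0: N_Y=0, N_E=2, L=2
Step 1: N_Y=0, N_E=2, L=2
Step 2: N_Y=0, N_E=2, L=2
Step 3: N_Y=0, N_E=2, L=2


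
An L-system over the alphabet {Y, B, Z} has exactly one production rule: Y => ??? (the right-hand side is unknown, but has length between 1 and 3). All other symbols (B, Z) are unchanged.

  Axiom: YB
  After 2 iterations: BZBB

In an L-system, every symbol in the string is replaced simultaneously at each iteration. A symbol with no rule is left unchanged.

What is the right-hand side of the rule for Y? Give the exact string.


Trying Y => BZB:
  Step 0: YB
  Step 1: BZBB
  Step 2: BZBB
Matches the given result.

Answer: BZB


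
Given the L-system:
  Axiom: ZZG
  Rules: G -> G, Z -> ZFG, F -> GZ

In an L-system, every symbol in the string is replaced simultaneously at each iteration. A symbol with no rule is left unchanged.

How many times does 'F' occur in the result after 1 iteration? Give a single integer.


Answer: 2

Derivation:
Step 0: ZZG  (0 'F')
Step 1: ZFGZFGG  (2 'F')


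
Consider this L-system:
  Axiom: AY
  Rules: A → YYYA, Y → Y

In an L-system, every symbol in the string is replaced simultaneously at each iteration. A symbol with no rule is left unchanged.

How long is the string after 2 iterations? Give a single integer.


Answer: 8

Derivation:
Step 0: length = 2
Step 1: length = 5
Step 2: length = 8


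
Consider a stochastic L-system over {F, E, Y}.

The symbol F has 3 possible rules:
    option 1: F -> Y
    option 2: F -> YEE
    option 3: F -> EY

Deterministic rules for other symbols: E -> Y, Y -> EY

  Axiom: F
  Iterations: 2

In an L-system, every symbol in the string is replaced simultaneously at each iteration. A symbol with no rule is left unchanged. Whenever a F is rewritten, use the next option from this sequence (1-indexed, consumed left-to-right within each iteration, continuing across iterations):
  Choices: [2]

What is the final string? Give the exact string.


Answer: EYYY

Derivation:
Step 0: F
Step 1: YEE  (used choices [2])
Step 2: EYYY  (used choices [])


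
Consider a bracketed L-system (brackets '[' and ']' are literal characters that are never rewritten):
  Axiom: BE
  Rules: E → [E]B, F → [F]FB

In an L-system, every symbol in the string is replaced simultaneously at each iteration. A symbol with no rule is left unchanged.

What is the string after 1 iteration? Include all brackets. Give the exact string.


Answer: B[E]B

Derivation:
Step 0: BE
Step 1: B[E]B


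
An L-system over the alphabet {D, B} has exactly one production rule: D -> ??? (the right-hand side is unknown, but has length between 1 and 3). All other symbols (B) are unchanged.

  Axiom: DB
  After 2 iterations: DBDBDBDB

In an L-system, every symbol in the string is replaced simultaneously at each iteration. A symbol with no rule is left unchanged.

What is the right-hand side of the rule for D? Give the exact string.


Answer: DBD

Derivation:
Trying D -> DBD:
  Step 0: DB
  Step 1: DBDB
  Step 2: DBDBDBDB
Matches the given result.


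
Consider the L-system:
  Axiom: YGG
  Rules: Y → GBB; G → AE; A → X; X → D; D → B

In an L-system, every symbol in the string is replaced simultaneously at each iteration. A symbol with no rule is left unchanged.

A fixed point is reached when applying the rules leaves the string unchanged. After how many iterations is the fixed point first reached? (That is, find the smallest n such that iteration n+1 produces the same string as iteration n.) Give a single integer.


Answer: 5

Derivation:
Step 0: YGG
Step 1: GBBAEAE
Step 2: AEBBXEXE
Step 3: XEBBDEDE
Step 4: DEBBBEBE
Step 5: BEBBBEBE
Step 6: BEBBBEBE  (unchanged — fixed point at step 5)


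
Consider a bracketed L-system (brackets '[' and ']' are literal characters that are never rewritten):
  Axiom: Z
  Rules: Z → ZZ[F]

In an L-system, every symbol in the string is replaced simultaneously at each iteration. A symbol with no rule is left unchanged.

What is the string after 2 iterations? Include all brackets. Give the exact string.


Answer: ZZ[F]ZZ[F][F]

Derivation:
Step 0: Z
Step 1: ZZ[F]
Step 2: ZZ[F]ZZ[F][F]


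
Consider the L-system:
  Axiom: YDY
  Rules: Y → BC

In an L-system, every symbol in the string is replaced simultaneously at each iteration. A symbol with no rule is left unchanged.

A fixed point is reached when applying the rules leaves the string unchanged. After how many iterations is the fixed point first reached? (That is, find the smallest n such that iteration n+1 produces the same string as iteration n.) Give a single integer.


Answer: 1

Derivation:
Step 0: YDY
Step 1: BCDBC
Step 2: BCDBC  (unchanged — fixed point at step 1)


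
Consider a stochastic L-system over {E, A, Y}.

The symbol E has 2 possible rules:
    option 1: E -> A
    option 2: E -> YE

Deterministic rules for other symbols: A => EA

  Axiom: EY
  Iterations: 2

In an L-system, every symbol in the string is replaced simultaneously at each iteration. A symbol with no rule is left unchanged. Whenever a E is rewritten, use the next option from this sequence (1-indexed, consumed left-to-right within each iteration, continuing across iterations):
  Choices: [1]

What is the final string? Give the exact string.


Answer: EAY

Derivation:
Step 0: EY
Step 1: AY  (used choices [1])
Step 2: EAY  (used choices [])


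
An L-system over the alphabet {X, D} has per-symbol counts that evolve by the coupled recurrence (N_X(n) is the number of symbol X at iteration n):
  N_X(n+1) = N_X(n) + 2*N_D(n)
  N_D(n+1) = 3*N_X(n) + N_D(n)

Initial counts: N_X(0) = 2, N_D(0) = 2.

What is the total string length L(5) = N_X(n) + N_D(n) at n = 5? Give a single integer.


Step 0: N_X=2, N_D=2, L=4
Step 1: N_X=6, N_D=8, L=14
Step 2: N_X=22, N_D=26, L=48
Step 3: N_X=74, N_D=92, L=166
Step 4: N_X=258, N_D=314, L=572
Step 5: N_X=886, N_D=1088, L=1974

Answer: 1974


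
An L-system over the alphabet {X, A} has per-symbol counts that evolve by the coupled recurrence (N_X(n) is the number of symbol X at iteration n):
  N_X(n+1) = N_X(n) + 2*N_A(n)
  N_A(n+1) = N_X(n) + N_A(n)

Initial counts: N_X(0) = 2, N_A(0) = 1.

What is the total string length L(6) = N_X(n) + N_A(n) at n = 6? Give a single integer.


Answer: 577

Derivation:
Step 0: N_X=2, N_A=1, L=3
Step 1: N_X=4, N_A=3, L=7
Step 2: N_X=10, N_A=7, L=17
Step 3: N_X=24, N_A=17, L=41
Step 4: N_X=58, N_A=41, L=99
Step 5: N_X=140, N_A=99, L=239
Step 6: N_X=338, N_A=239, L=577


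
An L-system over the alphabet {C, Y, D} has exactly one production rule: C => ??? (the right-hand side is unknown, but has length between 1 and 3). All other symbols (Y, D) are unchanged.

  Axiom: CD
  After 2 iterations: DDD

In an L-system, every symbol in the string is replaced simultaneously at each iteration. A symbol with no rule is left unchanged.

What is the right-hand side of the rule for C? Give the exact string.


Trying C => DD:
  Step 0: CD
  Step 1: DDD
  Step 2: DDD
Matches the given result.

Answer: DD


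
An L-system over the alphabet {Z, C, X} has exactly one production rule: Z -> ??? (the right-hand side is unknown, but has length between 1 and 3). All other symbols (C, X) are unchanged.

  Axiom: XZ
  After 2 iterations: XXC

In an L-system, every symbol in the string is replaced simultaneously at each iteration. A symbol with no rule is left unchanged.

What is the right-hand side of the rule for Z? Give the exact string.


Trying Z -> XC:
  Step 0: XZ
  Step 1: XXC
  Step 2: XXC
Matches the given result.

Answer: XC


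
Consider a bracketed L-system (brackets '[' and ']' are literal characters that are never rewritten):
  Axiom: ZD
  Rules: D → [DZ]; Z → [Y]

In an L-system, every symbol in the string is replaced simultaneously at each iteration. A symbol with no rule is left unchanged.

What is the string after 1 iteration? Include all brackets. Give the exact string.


Answer: [Y][DZ]

Derivation:
Step 0: ZD
Step 1: [Y][DZ]


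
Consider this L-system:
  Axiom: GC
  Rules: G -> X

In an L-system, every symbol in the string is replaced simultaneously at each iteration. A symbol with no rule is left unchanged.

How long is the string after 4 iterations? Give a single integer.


Answer: 2

Derivation:
Step 0: length = 2
Step 1: length = 2
Step 2: length = 2
Step 3: length = 2
Step 4: length = 2


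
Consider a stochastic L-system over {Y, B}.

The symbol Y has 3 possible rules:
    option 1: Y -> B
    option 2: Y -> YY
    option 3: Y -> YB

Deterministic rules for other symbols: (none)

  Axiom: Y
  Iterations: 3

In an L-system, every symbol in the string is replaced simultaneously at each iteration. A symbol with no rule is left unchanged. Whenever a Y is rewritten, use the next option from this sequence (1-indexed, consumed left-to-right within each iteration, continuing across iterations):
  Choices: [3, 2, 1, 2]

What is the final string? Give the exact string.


Step 0: Y
Step 1: YB  (used choices [3])
Step 2: YYB  (used choices [2])
Step 3: BYYB  (used choices [1, 2])

Answer: BYYB


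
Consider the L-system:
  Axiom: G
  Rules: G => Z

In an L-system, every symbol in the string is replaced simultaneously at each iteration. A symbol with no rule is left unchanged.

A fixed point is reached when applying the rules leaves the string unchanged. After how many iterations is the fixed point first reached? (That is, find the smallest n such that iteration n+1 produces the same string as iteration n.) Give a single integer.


Answer: 1

Derivation:
Step 0: G
Step 1: Z
Step 2: Z  (unchanged — fixed point at step 1)


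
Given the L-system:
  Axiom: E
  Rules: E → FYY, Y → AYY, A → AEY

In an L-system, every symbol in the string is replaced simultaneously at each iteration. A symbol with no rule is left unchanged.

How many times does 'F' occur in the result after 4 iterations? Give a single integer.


Step 0: E  (0 'F')
Step 1: FYY  (1 'F')
Step 2: FAYYAYY  (1 'F')
Step 3: FAEYAYYAYYAEYAYYAYY  (1 'F')
Step 4: FAEYFYYAYYAEYAYYAYYAEYAYYAYYAEYFYYAYYAEYAYYAYYAEYAYYAYY  (3 'F')

Answer: 3


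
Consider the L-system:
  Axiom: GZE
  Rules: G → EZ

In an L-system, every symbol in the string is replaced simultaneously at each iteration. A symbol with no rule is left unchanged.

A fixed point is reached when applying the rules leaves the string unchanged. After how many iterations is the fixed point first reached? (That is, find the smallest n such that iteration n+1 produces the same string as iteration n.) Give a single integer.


Answer: 1

Derivation:
Step 0: GZE
Step 1: EZZE
Step 2: EZZE  (unchanged — fixed point at step 1)


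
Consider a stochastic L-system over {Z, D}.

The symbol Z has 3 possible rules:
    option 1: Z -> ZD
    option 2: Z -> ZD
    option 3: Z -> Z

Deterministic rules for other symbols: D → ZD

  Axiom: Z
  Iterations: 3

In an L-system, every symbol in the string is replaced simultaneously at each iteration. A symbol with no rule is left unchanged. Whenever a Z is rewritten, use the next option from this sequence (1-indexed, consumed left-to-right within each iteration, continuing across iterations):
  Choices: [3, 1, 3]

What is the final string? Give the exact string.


Step 0: Z
Step 1: Z  (used choices [3])
Step 2: ZD  (used choices [1])
Step 3: ZZD  (used choices [3])

Answer: ZZD


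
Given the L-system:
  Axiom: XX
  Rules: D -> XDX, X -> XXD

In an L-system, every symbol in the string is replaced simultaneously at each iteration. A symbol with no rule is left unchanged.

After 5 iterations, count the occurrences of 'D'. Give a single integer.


Answer: 162

Derivation:
Step 0: XX  (0 'D')
Step 1: XXDXXD  (2 'D')
Step 2: XXDXXDXDXXXDXXDXDX  (6 'D')
Step 3: XXDXXDXDXXXDXXDXDXXXDXDXXXDXXDXXDXDXXXDXXDXDXXXDXDXXXD  (18 'D')
Step 4: XXDXXDXDXXXDXXDXDXXXDXDXXXDXXDXXDXDXXXDXXDXDXXXDXDXXXDXXDXXDXDXXXDXDXXXDXXDXXDXDXXXDXXDXDXXXDXXDXDXXXDXDXXXDXXDXXDXDXXXDXXDXDXXXDXDXXXDXXDXXDXDXXXDXDXXXDXXDXXDXDX  (54 'D')
Step 5: XXDXXDXDXXXDXXDXDXXXDXDXXXDXXDXXDXDXXXDXXDXDXXXDXDXXXDXXDXXDXDXXXDXDXXXDXXDXXDXDXXXDXXDXDXXXDXXDXDXXXDXDXXXDXXDXXDXDXXXDXXDXDXXXDXDXXXDXXDXXDXDXXXDXDXXXDXXDXXDXDXXXDXXDXDXXXDXXDXDXXXDXDXXXDXXDXXDXDXXXDXDXXXDXXDXXDXDXXXDXXDXDXXXDXXDXDXXXDXDXXXDXXDXXDXDXXXDXXDXDXXXDXDXXXDXXDXXDXDXXXDXXDXDXXXDXDXXXDXXDXXDXDXXXDXDXXXDXXDXXDXDXXXDXXDXDXXXDXXDXDXXXDXDXXXDXXDXXDXDXXXDXXDXDXXXDXDXXXDXXDXXDXDXXXDXDXXXDXXDXXDXDXXXDXXDXDXXXDXXDXDXXXDXDXXXDXXDXXDXDXXXDXDXXXDXXDXXDXDXXXDXXDXDXXXDXXDXDXXXDXDXXXD  (162 'D')


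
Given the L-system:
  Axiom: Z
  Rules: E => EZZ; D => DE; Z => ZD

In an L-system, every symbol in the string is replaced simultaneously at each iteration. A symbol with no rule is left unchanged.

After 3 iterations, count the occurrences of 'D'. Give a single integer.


Answer: 3

Derivation:
Step 0: Z  (0 'D')
Step 1: ZD  (1 'D')
Step 2: ZDDE  (2 'D')
Step 3: ZDDEDEEZZ  (3 'D')


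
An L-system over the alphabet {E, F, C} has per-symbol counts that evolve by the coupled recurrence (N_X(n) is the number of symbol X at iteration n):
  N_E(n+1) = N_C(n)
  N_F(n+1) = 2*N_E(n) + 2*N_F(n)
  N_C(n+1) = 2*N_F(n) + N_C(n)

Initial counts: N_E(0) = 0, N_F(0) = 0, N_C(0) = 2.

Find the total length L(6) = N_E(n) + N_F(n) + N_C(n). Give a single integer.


Step 0: N_E=0, N_F=0, N_C=2, L=2
Step 1: N_E=2, N_F=0, N_C=2, L=4
Step 2: N_E=2, N_F=4, N_C=2, L=8
Step 3: N_E=2, N_F=12, N_C=10, L=24
Step 4: N_E=10, N_F=28, N_C=34, L=72
Step 5: N_E=34, N_F=76, N_C=90, L=200
Step 6: N_E=90, N_F=220, N_C=242, L=552

Answer: 552


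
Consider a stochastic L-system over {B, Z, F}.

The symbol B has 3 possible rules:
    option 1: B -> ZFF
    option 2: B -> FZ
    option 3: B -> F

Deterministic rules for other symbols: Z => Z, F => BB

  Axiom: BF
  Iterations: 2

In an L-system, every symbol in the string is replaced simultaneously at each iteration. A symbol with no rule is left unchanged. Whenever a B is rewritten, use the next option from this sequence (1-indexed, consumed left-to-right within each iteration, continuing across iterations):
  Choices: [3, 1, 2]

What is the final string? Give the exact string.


Answer: BBZFFFZ

Derivation:
Step 0: BF
Step 1: FBB  (used choices [3])
Step 2: BBZFFFZ  (used choices [1, 2])


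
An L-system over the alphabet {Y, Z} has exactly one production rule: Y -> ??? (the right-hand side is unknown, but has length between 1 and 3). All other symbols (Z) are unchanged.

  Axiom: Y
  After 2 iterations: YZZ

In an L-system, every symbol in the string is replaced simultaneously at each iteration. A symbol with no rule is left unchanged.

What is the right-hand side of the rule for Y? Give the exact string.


Trying Y -> YZ:
  Step 0: Y
  Step 1: YZ
  Step 2: YZZ
Matches the given result.

Answer: YZ


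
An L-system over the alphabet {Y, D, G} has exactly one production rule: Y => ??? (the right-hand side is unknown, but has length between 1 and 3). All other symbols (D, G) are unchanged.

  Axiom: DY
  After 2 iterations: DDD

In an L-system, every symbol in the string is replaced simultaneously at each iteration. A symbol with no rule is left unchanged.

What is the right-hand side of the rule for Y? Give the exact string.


Trying Y => DD:
  Step 0: DY
  Step 1: DDD
  Step 2: DDD
Matches the given result.

Answer: DD


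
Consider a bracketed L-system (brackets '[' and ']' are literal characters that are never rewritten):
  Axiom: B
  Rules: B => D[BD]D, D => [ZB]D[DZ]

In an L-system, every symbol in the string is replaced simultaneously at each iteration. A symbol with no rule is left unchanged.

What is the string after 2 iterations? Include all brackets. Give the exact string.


Step 0: B
Step 1: D[BD]D
Step 2: [ZB]D[DZ][D[BD]D[ZB]D[DZ]][ZB]D[DZ]

Answer: [ZB]D[DZ][D[BD]D[ZB]D[DZ]][ZB]D[DZ]


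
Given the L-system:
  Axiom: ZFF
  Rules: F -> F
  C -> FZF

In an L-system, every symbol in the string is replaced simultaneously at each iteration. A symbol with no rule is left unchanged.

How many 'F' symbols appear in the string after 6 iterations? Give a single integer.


Answer: 2

Derivation:
Step 0: ZFF  (2 'F')
Step 1: ZFF  (2 'F')
Step 2: ZFF  (2 'F')
Step 3: ZFF  (2 'F')
Step 4: ZFF  (2 'F')
Step 5: ZFF  (2 'F')
Step 6: ZFF  (2 'F')


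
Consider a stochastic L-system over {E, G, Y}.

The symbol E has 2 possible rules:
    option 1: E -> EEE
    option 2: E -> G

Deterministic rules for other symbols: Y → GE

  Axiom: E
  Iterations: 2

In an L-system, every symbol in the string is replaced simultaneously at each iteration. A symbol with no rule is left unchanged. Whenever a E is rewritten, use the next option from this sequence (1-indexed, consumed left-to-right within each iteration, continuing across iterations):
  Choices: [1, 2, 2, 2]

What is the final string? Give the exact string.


Answer: GGG

Derivation:
Step 0: E
Step 1: EEE  (used choices [1])
Step 2: GGG  (used choices [2, 2, 2])


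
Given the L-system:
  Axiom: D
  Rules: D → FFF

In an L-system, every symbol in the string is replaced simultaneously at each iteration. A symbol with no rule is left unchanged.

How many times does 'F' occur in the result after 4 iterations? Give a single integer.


Step 0: D  (0 'F')
Step 1: FFF  (3 'F')
Step 2: FFF  (3 'F')
Step 3: FFF  (3 'F')
Step 4: FFF  (3 'F')

Answer: 3


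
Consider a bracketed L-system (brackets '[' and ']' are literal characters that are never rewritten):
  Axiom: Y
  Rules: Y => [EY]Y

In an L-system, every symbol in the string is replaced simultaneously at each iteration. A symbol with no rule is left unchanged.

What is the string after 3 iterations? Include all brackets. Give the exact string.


Answer: [E[E[EY]Y][EY]Y][E[EY]Y][EY]Y

Derivation:
Step 0: Y
Step 1: [EY]Y
Step 2: [E[EY]Y][EY]Y
Step 3: [E[E[EY]Y][EY]Y][E[EY]Y][EY]Y


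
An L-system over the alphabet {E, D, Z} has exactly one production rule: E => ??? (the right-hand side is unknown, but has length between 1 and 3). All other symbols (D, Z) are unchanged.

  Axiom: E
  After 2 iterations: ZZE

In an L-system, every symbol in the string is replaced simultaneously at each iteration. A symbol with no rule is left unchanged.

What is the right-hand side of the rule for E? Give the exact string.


Trying E => ZE:
  Step 0: E
  Step 1: ZE
  Step 2: ZZE
Matches the given result.

Answer: ZE


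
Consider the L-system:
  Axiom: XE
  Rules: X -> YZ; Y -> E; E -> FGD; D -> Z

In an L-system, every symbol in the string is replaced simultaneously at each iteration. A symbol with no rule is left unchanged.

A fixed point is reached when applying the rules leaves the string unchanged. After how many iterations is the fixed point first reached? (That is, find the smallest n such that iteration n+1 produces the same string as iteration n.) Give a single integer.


Answer: 4

Derivation:
Step 0: XE
Step 1: YZFGD
Step 2: EZFGZ
Step 3: FGDZFGZ
Step 4: FGZZFGZ
Step 5: FGZZFGZ  (unchanged — fixed point at step 4)


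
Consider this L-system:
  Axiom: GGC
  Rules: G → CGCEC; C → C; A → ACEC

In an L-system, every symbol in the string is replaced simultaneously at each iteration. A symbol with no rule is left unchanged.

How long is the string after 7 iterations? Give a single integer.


Answer: 59

Derivation:
Step 0: length = 3
Step 1: length = 11
Step 2: length = 19
Step 3: length = 27
Step 4: length = 35
Step 5: length = 43
Step 6: length = 51
Step 7: length = 59


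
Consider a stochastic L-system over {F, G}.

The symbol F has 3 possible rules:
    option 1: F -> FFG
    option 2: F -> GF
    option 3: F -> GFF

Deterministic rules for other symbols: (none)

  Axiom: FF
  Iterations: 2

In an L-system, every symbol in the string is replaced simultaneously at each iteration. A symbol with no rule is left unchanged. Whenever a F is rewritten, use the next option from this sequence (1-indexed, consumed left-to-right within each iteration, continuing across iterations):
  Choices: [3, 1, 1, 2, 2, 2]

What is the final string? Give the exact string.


Step 0: FF
Step 1: GFFFFG  (used choices [3, 1])
Step 2: GFFGGFGFGFG  (used choices [1, 2, 2, 2])

Answer: GFFGGFGFGFG


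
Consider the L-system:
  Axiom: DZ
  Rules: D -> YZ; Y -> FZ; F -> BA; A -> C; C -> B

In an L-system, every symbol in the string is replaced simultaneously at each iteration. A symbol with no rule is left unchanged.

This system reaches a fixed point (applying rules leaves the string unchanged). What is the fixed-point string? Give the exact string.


Answer: BBZZZ

Derivation:
Step 0: DZ
Step 1: YZZ
Step 2: FZZZ
Step 3: BAZZZ
Step 4: BCZZZ
Step 5: BBZZZ
Step 6: BBZZZ  (unchanged — fixed point at step 5)


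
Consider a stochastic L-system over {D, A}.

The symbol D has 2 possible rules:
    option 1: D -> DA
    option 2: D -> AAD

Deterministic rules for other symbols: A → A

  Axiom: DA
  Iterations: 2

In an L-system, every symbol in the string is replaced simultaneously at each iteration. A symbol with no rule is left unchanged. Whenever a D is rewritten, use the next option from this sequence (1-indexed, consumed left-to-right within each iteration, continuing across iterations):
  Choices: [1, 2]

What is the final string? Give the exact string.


Answer: AADAA

Derivation:
Step 0: DA
Step 1: DAA  (used choices [1])
Step 2: AADAA  (used choices [2])


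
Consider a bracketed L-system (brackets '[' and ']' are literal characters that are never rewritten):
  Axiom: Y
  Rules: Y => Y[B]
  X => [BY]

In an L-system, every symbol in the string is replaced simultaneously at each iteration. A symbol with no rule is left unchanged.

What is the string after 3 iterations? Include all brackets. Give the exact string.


Answer: Y[B][B][B]

Derivation:
Step 0: Y
Step 1: Y[B]
Step 2: Y[B][B]
Step 3: Y[B][B][B]


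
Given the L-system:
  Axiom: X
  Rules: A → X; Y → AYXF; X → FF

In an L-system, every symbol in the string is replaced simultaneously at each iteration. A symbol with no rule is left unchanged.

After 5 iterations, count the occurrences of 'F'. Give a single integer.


Step 0: X  (0 'F')
Step 1: FF  (2 'F')
Step 2: FF  (2 'F')
Step 3: FF  (2 'F')
Step 4: FF  (2 'F')
Step 5: FF  (2 'F')

Answer: 2


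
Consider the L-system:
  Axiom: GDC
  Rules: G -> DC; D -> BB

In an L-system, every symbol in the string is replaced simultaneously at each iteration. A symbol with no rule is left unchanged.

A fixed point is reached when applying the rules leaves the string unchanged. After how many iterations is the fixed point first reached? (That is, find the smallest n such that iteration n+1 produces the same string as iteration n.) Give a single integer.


Answer: 2

Derivation:
Step 0: GDC
Step 1: DCBBC
Step 2: BBCBBC
Step 3: BBCBBC  (unchanged — fixed point at step 2)


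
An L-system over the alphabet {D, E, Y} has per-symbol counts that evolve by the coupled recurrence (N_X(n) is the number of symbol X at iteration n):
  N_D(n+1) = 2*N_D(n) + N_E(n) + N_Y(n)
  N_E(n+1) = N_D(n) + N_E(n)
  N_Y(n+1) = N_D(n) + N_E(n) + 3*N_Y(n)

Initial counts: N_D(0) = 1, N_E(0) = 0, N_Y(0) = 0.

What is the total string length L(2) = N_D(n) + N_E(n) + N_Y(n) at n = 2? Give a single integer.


Answer: 15

Derivation:
Step 0: N_D=1, N_E=0, N_Y=0, L=1
Step 1: N_D=2, N_E=1, N_Y=1, L=4
Step 2: N_D=6, N_E=3, N_Y=6, L=15


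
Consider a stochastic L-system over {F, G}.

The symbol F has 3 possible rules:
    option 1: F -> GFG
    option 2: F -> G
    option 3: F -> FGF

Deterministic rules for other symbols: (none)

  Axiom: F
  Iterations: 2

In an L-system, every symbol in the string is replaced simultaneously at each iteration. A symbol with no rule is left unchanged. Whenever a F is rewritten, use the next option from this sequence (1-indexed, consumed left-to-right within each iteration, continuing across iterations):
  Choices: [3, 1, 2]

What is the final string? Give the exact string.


Answer: GFGGG

Derivation:
Step 0: F
Step 1: FGF  (used choices [3])
Step 2: GFGGG  (used choices [1, 2])


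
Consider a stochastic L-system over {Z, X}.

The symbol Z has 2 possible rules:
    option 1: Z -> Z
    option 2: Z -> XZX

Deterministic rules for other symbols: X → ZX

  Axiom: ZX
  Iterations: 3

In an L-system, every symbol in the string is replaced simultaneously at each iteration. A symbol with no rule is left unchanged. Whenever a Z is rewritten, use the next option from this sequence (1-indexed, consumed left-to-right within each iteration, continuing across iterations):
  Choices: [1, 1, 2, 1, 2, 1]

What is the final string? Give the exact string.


Step 0: ZX
Step 1: ZZX  (used choices [1])
Step 2: ZXZXZX  (used choices [1, 2])
Step 3: ZZXXZXZXZZX  (used choices [1, 2, 1])

Answer: ZZXXZXZXZZX


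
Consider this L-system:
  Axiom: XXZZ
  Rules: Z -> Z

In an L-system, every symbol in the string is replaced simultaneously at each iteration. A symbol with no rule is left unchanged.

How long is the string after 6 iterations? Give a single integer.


Answer: 4

Derivation:
Step 0: length = 4
Step 1: length = 4
Step 2: length = 4
Step 3: length = 4
Step 4: length = 4
Step 5: length = 4
Step 6: length = 4


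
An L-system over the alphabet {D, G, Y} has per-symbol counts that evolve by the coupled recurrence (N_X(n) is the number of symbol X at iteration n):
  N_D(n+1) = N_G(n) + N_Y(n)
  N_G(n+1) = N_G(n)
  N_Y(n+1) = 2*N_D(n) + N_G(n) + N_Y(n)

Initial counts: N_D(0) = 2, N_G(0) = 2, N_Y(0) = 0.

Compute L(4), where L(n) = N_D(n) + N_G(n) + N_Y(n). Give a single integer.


Step 0: N_D=2, N_G=2, N_Y=0, L=4
Step 1: N_D=2, N_G=2, N_Y=6, L=10
Step 2: N_D=8, N_G=2, N_Y=12, L=22
Step 3: N_D=14, N_G=2, N_Y=30, L=46
Step 4: N_D=32, N_G=2, N_Y=60, L=94

Answer: 94


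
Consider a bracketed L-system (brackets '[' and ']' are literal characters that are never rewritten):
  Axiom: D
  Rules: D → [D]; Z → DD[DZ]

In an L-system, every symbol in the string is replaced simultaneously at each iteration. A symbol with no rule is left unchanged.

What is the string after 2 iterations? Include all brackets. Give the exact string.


Answer: [[D]]

Derivation:
Step 0: D
Step 1: [D]
Step 2: [[D]]


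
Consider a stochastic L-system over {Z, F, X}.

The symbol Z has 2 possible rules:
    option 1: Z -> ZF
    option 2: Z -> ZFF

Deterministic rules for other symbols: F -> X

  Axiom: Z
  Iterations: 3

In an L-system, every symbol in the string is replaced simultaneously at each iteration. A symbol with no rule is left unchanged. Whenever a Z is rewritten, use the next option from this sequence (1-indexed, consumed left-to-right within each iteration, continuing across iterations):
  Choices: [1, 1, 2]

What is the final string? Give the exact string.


Answer: ZFFXX

Derivation:
Step 0: Z
Step 1: ZF  (used choices [1])
Step 2: ZFX  (used choices [1])
Step 3: ZFFXX  (used choices [2])


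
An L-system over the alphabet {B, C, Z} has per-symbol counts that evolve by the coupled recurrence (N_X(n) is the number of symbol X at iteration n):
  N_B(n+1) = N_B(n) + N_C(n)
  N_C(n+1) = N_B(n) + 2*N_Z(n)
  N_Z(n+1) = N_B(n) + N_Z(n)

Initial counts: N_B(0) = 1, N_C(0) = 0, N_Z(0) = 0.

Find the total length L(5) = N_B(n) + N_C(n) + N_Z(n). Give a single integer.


Step 0: N_B=1, N_C=0, N_Z=0, L=1
Step 1: N_B=1, N_C=1, N_Z=1, L=3
Step 2: N_B=2, N_C=3, N_Z=2, L=7
Step 3: N_B=5, N_C=6, N_Z=4, L=15
Step 4: N_B=11, N_C=13, N_Z=9, L=33
Step 5: N_B=24, N_C=29, N_Z=20, L=73

Answer: 73


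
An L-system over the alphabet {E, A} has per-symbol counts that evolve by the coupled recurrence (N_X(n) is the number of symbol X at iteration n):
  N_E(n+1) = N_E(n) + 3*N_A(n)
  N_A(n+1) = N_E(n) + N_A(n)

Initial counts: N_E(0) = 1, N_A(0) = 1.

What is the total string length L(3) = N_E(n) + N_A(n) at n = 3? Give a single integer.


Step 0: N_E=1, N_A=1, L=2
Step 1: N_E=4, N_A=2, L=6
Step 2: N_E=10, N_A=6, L=16
Step 3: N_E=28, N_A=16, L=44

Answer: 44


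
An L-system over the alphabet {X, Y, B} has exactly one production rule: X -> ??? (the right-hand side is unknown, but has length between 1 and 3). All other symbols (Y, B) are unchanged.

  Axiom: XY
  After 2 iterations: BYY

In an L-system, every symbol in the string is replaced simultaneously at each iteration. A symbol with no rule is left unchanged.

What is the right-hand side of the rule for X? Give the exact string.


Trying X -> BY:
  Step 0: XY
  Step 1: BYY
  Step 2: BYY
Matches the given result.

Answer: BY


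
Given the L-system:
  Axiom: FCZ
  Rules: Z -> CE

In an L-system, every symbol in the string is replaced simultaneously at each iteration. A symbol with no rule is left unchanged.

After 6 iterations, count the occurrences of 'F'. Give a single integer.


Step 0: FCZ  (1 'F')
Step 1: FCCE  (1 'F')
Step 2: FCCE  (1 'F')
Step 3: FCCE  (1 'F')
Step 4: FCCE  (1 'F')
Step 5: FCCE  (1 'F')
Step 6: FCCE  (1 'F')

Answer: 1


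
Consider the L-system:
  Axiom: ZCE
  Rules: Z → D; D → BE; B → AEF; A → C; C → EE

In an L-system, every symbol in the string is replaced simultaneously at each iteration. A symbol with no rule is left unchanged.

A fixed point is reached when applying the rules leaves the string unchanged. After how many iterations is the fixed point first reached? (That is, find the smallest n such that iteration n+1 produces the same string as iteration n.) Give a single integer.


Answer: 5

Derivation:
Step 0: ZCE
Step 1: DEEE
Step 2: BEEEE
Step 3: AEFEEEE
Step 4: CEFEEEE
Step 5: EEEFEEEE
Step 6: EEEFEEEE  (unchanged — fixed point at step 5)


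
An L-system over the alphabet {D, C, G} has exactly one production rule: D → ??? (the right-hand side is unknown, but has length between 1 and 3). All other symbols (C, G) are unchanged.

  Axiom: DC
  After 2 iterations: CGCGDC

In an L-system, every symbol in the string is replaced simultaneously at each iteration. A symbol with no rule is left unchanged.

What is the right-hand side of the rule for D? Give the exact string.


Trying D → CGD:
  Step 0: DC
  Step 1: CGDC
  Step 2: CGCGDC
Matches the given result.

Answer: CGD


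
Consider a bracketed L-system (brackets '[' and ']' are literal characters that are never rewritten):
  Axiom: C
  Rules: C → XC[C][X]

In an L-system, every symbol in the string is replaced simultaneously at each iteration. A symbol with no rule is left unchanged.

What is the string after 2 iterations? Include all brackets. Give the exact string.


Step 0: C
Step 1: XC[C][X]
Step 2: XXC[C][X][XC[C][X]][X]

Answer: XXC[C][X][XC[C][X]][X]


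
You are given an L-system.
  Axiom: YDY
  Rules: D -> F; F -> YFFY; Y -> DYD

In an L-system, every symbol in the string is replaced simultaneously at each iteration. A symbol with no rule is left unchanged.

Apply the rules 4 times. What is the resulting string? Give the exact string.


Answer: DYDYFFYYFFYDYDYFFYFDYDFYFFYDYDYFFYYFFYDYDFDYDFDYDYFFYYFFYDYDDYDYFFYYFFYDYDFDYDFDYDYFFYYFFYDYDYFFYFDYDFYFFYDYDYFFYYFFYDYD

Derivation:
Step 0: YDY
Step 1: DYDFDYD
Step 2: FDYDFYFFYFDYDF
Step 3: YFFYFDYDFYFFYDYDYFFYYFFYDYDYFFYFDYDFYFFY
Step 4: DYDYFFYYFFYDYDYFFYFDYDFYFFYDYDYFFYYFFYDYDFDYDFDYDYFFYYFFYDYDDYDYFFYYFFYDYDFDYDFDYDYFFYYFFYDYDYFFYFDYDFYFFYDYDYFFYYFFYDYD


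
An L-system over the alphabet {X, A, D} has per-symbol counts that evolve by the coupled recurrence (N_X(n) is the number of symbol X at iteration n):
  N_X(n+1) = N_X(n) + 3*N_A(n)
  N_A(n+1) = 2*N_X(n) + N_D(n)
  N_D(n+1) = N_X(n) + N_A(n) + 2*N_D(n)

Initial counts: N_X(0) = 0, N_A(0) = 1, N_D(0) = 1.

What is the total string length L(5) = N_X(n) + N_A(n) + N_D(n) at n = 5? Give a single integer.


Answer: 1175

Derivation:
Step 0: N_X=0, N_A=1, N_D=1, L=2
Step 1: N_X=3, N_A=1, N_D=3, L=7
Step 2: N_X=6, N_A=9, N_D=10, L=25
Step 3: N_X=33, N_A=22, N_D=35, L=90
Step 4: N_X=99, N_A=101, N_D=125, L=325
Step 5: N_X=402, N_A=323, N_D=450, L=1175


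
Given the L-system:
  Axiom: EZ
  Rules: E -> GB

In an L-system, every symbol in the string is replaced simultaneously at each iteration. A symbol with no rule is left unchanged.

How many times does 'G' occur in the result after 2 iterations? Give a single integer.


Step 0: EZ  (0 'G')
Step 1: GBZ  (1 'G')
Step 2: GBZ  (1 'G')

Answer: 1


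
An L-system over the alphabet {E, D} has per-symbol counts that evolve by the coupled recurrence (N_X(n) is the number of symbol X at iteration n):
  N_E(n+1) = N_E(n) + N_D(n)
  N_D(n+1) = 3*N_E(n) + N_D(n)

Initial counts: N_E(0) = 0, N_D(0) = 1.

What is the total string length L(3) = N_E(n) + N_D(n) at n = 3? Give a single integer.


Step 0: N_E=0, N_D=1, L=1
Step 1: N_E=1, N_D=1, L=2
Step 2: N_E=2, N_D=4, L=6
Step 3: N_E=6, N_D=10, L=16

Answer: 16


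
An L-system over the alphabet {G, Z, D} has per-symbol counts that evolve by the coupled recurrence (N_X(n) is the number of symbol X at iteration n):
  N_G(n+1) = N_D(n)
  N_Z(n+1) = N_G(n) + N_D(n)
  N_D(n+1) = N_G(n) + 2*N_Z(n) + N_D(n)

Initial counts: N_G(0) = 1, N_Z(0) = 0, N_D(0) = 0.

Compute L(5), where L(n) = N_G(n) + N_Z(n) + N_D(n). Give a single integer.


Answer: 81

Derivation:
Step 0: N_G=1, N_Z=0, N_D=0, L=1
Step 1: N_G=0, N_Z=1, N_D=1, L=2
Step 2: N_G=1, N_Z=1, N_D=3, L=5
Step 3: N_G=3, N_Z=4, N_D=6, L=13
Step 4: N_G=6, N_Z=9, N_D=17, L=32
Step 5: N_G=17, N_Z=23, N_D=41, L=81


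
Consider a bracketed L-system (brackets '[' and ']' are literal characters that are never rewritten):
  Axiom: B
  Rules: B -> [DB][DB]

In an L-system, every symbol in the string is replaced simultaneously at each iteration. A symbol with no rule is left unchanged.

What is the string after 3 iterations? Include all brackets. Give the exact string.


Step 0: B
Step 1: [DB][DB]
Step 2: [D[DB][DB]][D[DB][DB]]
Step 3: [D[D[DB][DB]][D[DB][DB]]][D[D[DB][DB]][D[DB][DB]]]

Answer: [D[D[DB][DB]][D[DB][DB]]][D[D[DB][DB]][D[DB][DB]]]


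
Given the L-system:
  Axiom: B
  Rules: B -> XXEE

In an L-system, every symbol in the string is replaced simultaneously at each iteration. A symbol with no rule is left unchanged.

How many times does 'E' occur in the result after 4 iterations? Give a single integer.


Step 0: B  (0 'E')
Step 1: XXEE  (2 'E')
Step 2: XXEE  (2 'E')
Step 3: XXEE  (2 'E')
Step 4: XXEE  (2 'E')

Answer: 2


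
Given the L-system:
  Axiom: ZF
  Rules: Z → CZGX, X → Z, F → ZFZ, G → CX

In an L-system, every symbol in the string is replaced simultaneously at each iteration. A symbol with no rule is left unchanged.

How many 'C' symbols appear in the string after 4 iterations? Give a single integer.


Answer: 32

Derivation:
Step 0: ZF  (0 'C')
Step 1: CZGXZFZ  (1 'C')
Step 2: CCZGXCXZCZGXZFZCZGX  (5 'C')
Step 3: CCCZGXCXZCZCZGXCCZGXCXZCZGXZFZCZGXCCZGXCXZ  (14 'C')
Step 4: CCCCZGXCXZCZCZGXCCZGXCCZGXCXZCCCZGXCXZCZCZGXCCZGXCXZCZGXZFZCZGXCCZGXCXZCCCZGXCXZCZCZGX  (32 'C')


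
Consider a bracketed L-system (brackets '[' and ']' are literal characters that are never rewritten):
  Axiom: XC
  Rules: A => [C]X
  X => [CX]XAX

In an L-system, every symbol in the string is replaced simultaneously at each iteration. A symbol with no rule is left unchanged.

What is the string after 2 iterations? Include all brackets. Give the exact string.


Step 0: XC
Step 1: [CX]XAXC
Step 2: [C[CX]XAX][CX]XAX[C]X[CX]XAXC

Answer: [C[CX]XAX][CX]XAX[C]X[CX]XAXC


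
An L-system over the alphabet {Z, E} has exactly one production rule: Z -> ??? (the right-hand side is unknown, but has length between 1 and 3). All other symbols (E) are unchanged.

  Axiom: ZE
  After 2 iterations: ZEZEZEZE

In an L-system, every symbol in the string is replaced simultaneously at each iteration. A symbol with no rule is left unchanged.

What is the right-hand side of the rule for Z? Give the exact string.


Trying Z -> ZEZ:
  Step 0: ZE
  Step 1: ZEZE
  Step 2: ZEZEZEZE
Matches the given result.

Answer: ZEZ


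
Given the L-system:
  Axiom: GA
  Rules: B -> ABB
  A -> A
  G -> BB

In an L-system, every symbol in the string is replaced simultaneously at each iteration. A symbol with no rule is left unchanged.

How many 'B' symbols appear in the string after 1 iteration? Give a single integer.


Answer: 2

Derivation:
Step 0: GA  (0 'B')
Step 1: BBA  (2 'B')


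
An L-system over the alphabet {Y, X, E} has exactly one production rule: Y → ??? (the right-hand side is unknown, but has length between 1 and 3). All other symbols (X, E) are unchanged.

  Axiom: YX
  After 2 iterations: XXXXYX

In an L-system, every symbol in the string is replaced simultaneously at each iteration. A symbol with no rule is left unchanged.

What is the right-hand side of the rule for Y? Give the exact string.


Trying Y → XXY:
  Step 0: YX
  Step 1: XXYX
  Step 2: XXXXYX
Matches the given result.

Answer: XXY
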